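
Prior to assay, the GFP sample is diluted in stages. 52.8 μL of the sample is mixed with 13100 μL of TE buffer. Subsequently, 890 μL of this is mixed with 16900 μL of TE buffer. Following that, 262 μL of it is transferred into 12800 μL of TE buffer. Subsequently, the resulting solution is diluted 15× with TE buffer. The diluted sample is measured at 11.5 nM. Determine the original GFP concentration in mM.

42.8 mM

Overall dilution factor = 249.1 × 19.99 × 49.85 × 15 = 3.72 × 10⁶.
Original = 11.5 nM × 3.72 × 10⁶ = 4.28 × 10⁷ nM = 42.8 mM.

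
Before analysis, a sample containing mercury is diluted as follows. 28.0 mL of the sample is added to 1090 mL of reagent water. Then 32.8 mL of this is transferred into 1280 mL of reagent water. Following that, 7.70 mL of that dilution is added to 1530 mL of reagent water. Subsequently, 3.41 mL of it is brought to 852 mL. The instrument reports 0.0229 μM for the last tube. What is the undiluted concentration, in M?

Overall dilution factor = 39.93 × 40.02 × 199.7 × 249.9 = 7.97 × 10⁷.
Original = 0.0229 μM × 7.97 × 10⁷ = 1.83 × 10⁶ μM = 1.83 M.

1.83 M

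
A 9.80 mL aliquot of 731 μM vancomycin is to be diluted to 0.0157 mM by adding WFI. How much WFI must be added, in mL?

446 mL

0.0157 mM = 15.7 μM.
V₂ = C₁V₁/C₂ = 731 × 9.80 / 15.7 = 456 mL.
Diluent to add = V₂ − V₁ = 456 − 9.80 = 446 mL.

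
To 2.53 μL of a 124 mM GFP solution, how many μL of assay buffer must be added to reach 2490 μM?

2490 μM = 2.49 mM.
V₂ = C₁V₁/C₂ = 124 × 2.53 / 2.49 = 126 μL.
Diluent to add = V₂ − V₁ = 126 − 2.53 = 123 μL.

123 μL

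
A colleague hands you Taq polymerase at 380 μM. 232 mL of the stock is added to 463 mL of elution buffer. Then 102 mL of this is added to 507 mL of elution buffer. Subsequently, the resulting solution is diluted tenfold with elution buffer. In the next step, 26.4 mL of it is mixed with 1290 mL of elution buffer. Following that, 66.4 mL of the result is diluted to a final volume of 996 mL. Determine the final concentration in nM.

2.84 nM

Overall dilution factor = 2.996 × 5.971 × 10 × 49.86 × 15 = 1.34 × 10⁵.
380 μM / 1.34 × 10⁵ = 2.84 × 10⁻³ μM = 2.84 nM.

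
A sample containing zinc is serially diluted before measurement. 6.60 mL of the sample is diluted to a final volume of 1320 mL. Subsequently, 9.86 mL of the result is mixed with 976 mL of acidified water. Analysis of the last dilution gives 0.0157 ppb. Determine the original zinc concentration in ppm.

Overall dilution factor = 200 × 99.99 = 2.00 × 10⁴.
Original = 0.0157 ppb × 2.00 × 10⁴ = 314 ppb = 0.314 ppm.

0.314 ppm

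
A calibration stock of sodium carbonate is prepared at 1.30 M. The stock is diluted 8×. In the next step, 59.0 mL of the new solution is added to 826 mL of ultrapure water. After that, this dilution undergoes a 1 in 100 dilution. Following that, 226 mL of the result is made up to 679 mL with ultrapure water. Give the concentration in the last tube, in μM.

36.1 μM

Overall dilution factor = 8 × 15 × 100 × 3.004 = 3.61 × 10⁴.
1.30 M / 3.61 × 10⁴ = 3.61 × 10⁻⁵ M = 36.1 μM.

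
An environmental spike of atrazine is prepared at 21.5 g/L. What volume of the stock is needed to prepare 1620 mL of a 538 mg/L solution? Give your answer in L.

538 mg/L = 0.538 g/L.
V₁ = C₂V₂/C₁ = 0.538 × 1620 / 21.5 = 40.5 mL = 0.0405 L.

0.0405 L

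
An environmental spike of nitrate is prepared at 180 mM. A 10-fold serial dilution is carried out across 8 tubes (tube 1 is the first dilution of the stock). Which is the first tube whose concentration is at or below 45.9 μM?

tube 4

Tube n has concentration 180 mM / 10ⁿ.
Need 10ⁿ ≥ 180 mM / 45.9 μM = 3922, so n ≥ 3.59.
First such tube: n = 4.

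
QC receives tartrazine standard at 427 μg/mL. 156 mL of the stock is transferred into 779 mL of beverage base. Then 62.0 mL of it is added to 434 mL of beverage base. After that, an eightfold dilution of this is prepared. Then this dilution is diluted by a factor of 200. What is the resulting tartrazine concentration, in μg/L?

5.57 μg/L

Overall dilution factor = 5.994 × 8 × 8 × 200 = 7.67 × 10⁴.
427 μg/mL / 7.67 × 10⁴ = 5.57 × 10⁻³ μg/mL = 5.57 μg/L.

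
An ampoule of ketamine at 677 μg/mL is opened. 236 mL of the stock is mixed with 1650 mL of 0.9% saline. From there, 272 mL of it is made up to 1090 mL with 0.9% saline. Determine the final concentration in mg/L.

21.1 mg/L

Overall dilution factor = 7.992 × 4.007 = 32.0.
677 μg/mL / 32.0 = 21.1 μg/mL = 21.1 mg/L.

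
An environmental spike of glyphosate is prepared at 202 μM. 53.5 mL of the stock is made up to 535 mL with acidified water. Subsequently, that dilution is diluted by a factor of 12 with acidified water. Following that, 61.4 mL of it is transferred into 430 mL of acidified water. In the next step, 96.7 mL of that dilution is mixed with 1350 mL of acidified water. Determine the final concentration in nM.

Overall dilution factor = 10 × 12 × 8.003 × 14.96 = 1.44 × 10⁴.
202 μM / 1.44 × 10⁴ = 0.0141 μM = 14.1 nM.

14.1 nM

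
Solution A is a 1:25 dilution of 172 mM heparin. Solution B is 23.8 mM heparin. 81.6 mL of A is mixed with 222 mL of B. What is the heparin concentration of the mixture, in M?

0.0193 M

C_A = 172 mM / 25 = 6.88 mM.
C_mix = (C_A·V_A + C_B·V_B)/(V_A + V_B) = (6.88×81.6 + 23.8×222) / 303.6 = 19.3 mM = 0.0193 M.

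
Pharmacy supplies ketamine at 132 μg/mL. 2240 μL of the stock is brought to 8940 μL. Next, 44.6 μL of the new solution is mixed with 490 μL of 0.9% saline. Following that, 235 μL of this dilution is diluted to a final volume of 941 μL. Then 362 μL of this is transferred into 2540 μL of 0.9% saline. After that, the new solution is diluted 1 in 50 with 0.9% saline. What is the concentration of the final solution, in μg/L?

1.72 μg/L

Overall dilution factor = 3.991 × 11.99 × 4.004 × 8.017 × 50 = 7.68 × 10⁴.
132 μg/mL / 7.68 × 10⁴ = 1.72 × 10⁻³ μg/mL = 1.72 μg/L.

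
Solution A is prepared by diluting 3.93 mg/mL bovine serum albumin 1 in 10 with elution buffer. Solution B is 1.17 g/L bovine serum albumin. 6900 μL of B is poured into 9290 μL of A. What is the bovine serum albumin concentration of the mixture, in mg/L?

724 mg/L

C_A = 3.93 mg/mL / 10 = 0.393 mg/mL.
C_B = 1.17 g/L = 1.17 mg/mL.
C_mix = (C_A·V_A + C_B·V_B)/(V_A + V_B) = (0.393×9290 + 1.17×6900) / 16190 = 0.724 mg/mL = 724 mg/L.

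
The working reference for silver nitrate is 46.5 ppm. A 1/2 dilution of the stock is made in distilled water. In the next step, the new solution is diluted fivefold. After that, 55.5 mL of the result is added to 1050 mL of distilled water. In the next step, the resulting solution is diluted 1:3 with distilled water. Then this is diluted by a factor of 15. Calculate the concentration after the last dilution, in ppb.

Overall dilution factor = 2 × 5 × 19.92 × 3 × 15 = 8964.
46.5 ppm / 8964 = 5.19 × 10⁻³ ppm = 5.19 ppb.

5.19 ppb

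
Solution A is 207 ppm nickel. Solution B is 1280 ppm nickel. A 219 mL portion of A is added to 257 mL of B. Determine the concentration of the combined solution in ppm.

C_mix = (C_A·V_A + C_B·V_B)/(V_A + V_B) = (207×219 + 1280×257) / 476.0 = 786 ppm.

786 ppm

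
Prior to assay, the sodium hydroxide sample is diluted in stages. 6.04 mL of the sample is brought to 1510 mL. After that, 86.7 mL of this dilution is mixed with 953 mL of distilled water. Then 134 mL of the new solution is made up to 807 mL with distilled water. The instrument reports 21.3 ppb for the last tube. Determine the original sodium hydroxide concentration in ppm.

Overall dilution factor = 250 × 11.99 × 6.022 = 1.81 × 10⁴.
Original = 21.3 ppb × 1.81 × 10⁴ = 3.85 × 10⁵ ppb = 385 ppm.

385 ppm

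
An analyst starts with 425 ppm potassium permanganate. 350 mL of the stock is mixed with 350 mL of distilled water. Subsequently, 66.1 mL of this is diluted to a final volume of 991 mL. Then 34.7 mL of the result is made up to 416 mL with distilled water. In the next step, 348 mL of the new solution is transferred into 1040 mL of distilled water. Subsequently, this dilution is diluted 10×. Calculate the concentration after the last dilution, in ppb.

29.6 ppb

Overall dilution factor = 2 × 14.99 × 11.99 × 3.989 × 10 = 1.43 × 10⁴.
425 ppm / 1.43 × 10⁴ = 0.0296 ppm = 29.6 ppb.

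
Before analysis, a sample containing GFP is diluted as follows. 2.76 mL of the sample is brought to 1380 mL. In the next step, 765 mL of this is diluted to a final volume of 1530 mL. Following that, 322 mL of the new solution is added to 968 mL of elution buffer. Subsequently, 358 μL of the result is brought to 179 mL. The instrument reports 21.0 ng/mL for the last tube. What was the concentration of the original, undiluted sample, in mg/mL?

Overall dilution factor = 500 × 2 × 4.006 × 500 = 2.00 × 10⁶.
Original = 21.0 ng/mL × 2.00 × 10⁶ = 4.21 × 10⁷ ng/mL = 42.1 mg/mL.

42.1 mg/mL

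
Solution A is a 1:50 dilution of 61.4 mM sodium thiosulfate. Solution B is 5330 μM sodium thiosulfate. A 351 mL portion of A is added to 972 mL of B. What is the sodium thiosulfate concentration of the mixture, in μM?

C_A = 61.4 mM / 50 = 1.23 mM.
C_B = 5330 μM = 5.33 mM.
C_mix = (C_A·V_A + C_B·V_B)/(V_A + V_B) = (1.23×351 + 5.33×972) / 1323 = 4.24 mM = 4240 μM.

4240 μM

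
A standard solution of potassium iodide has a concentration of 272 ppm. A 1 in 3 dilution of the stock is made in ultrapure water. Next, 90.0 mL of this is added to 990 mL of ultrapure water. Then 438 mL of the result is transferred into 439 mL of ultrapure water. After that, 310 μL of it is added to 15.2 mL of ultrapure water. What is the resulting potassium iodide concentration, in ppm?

0.0754 ppm

Overall dilution factor = 3 × 12 × 2.002 × 50.03 = 3606.
272 ppm / 3606 = 0.0754 ppm.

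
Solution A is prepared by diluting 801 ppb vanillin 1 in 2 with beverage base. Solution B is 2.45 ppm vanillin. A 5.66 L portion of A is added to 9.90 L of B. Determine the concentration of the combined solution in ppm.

1.70 ppm

C_A = 801 ppb / 2 = 400 ppb.
C_B = 2.45 ppm = 2450 ppb.
C_mix = (C_A·V_A + C_B·V_B)/(V_A + V_B) = (400×5.66 + 2450×9.90) / 15.56 = 1704 ppb = 1.70 ppm.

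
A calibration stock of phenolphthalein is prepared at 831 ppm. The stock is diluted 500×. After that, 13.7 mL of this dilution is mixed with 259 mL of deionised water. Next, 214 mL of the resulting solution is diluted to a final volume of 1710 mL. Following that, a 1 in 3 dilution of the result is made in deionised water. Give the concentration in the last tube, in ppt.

Overall dilution factor = 500 × 19.91 × 7.991 × 3 = 2.39 × 10⁵.
831 ppm / 2.39 × 10⁵ = 3.48 × 10⁻³ ppm = 3480 ppt.

3480 ppt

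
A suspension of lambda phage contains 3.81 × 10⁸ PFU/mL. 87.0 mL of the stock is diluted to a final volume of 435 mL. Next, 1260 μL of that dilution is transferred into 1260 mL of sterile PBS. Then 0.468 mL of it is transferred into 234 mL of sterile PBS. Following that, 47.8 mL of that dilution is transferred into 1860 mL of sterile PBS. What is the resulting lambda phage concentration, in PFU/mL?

3.81 PFU/mL

Overall dilution factor = 5 × 1001 × 501 × 39.91 = 1.00 × 10⁸.
3.81 × 10⁸ PFU/mL / 1.00 × 10⁸ = 3.81 PFU/mL.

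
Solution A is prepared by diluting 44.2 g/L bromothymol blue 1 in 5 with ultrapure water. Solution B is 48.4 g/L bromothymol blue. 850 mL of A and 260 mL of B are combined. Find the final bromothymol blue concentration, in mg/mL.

18.1 mg/mL

C_A = 44.2 g/L / 5 = 8.84 g/L.
C_mix = (C_A·V_A + C_B·V_B)/(V_A + V_B) = (8.84×850 + 48.4×260) / 1110 = 18.1 g/L = 18.1 mg/mL.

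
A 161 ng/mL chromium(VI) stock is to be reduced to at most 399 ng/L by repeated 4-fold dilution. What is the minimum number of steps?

5

Need 4ⁿ ≥ 404, so n ≥ log(404)/log(4) = 4.33.
Minimum whole steps: n = 5.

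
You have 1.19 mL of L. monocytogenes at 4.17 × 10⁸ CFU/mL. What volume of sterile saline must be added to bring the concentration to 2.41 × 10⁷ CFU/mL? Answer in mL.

19.4 mL

V₂ = C₁V₁/C₂ = 4.17 × 10⁸ × 1.19 / 2.41 × 10⁷ = 20.6 mL.
Diluent to add = V₂ − V₁ = 20.6 − 1.19 = 19.4 mL.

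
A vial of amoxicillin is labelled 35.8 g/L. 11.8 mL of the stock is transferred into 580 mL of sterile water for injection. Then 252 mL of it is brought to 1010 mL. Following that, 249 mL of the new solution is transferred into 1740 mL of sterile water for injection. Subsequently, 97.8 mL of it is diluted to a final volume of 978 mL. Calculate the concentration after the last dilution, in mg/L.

2.23 mg/L

Overall dilution factor = 50.15 × 4.008 × 7.988 × 10 = 1.61 × 10⁴.
35.8 g/L / 1.61 × 10⁴ = 2.23 × 10⁻³ g/L = 2.23 mg/L.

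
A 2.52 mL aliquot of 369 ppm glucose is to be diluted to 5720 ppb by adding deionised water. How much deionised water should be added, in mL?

5720 ppb = 5.72 ppm.
V₂ = C₁V₁/C₂ = 369 × 2.52 / 5.72 = 163 mL.
Diluent to add = V₂ − V₁ = 163 − 2.52 = 160 mL.

160 mL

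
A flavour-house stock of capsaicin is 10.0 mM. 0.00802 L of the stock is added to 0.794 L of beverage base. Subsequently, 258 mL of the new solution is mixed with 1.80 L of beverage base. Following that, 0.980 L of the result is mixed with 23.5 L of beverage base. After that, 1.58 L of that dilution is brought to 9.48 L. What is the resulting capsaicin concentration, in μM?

0.0836 μM

Overall dilution factor = 100.0 × 7.977 × 24.98 × 6 = 1.20 × 10⁵.
10.0 mM / 1.20 × 10⁵ = 8.36 × 10⁻⁵ mM = 0.0836 μM.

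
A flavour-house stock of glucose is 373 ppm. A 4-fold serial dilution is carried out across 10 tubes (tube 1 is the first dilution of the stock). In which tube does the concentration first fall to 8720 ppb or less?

tube 3

Tube n has concentration 373 ppm / 4ⁿ.
Need 4ⁿ ≥ 373 ppm / 8720 ppb = 42.8, so n ≥ 2.71.
First such tube: n = 3.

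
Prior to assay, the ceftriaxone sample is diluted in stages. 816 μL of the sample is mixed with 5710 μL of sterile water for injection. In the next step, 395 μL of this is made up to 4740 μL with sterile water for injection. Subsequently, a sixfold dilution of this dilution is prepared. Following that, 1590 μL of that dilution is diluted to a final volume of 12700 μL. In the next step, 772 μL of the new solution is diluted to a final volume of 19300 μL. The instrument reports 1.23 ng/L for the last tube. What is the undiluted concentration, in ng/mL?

141 ng/mL

Overall dilution factor = 7.998 × 12 × 6 × 7.987 × 25 = 1.15 × 10⁵.
Original = 1.23 ng/L × 1.15 × 10⁵ = 1.41 × 10⁵ ng/L = 141 ng/mL.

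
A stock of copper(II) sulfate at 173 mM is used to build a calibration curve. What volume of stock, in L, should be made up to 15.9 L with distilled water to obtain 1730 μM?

0.159 L

1730 μM = 1.73 mM.
V₁ = C₂V₂/C₁ = 1.73 × 15.9 / 173 = 0.159 L.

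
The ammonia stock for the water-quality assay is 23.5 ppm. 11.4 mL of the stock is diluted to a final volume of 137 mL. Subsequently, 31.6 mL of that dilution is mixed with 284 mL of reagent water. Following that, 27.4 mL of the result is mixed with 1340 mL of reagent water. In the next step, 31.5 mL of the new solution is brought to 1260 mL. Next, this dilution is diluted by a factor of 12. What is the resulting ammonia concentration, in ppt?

Overall dilution factor = 12.02 × 9.987 × 49.91 × 40 × 12 = 2.88 × 10⁶.
23.5 ppm / 2.88 × 10⁶ = 8.17 × 10⁻⁶ ppm = 8.17 ppt.

8.17 ppt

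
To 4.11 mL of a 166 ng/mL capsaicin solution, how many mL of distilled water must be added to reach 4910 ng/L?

135 mL

4910 ng/L = 4.91 ng/mL.
V₂ = C₁V₁/C₂ = 166 × 4.11 / 4.91 = 139 mL.
Diluent to add = V₂ − V₁ = 139 − 4.11 = 135 mL.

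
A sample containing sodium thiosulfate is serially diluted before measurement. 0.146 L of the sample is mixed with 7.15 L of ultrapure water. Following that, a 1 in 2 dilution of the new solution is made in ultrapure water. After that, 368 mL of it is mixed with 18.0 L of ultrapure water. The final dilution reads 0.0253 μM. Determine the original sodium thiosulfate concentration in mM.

0.126 mM

Overall dilution factor = 49.97 × 2 × 49.91 = 4989.
Original = 0.0253 μM × 4989 = 126 μM = 0.126 mM.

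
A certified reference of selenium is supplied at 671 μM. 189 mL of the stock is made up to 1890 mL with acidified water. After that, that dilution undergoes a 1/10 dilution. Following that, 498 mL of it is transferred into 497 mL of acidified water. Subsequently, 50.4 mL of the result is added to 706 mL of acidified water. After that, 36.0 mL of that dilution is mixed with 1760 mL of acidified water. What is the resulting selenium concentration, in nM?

Overall dilution factor = 10 × 10 × 1.998 × 15.01 × 49.89 = 1.50 × 10⁵.
671 μM / 1.50 × 10⁵ = 4.49 × 10⁻³ μM = 4.49 nM.

4.49 nM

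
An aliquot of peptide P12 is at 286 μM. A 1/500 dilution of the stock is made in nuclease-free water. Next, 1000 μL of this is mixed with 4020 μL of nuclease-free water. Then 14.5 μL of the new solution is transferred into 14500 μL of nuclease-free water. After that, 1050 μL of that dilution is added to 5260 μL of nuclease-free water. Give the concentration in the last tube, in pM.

18.9 pM

Overall dilution factor = 500 × 5.020 × 1001 × 6.010 = 1.51 × 10⁷.
286 μM / 1.51 × 10⁷ = 1.89 × 10⁻⁵ μM = 18.9 pM.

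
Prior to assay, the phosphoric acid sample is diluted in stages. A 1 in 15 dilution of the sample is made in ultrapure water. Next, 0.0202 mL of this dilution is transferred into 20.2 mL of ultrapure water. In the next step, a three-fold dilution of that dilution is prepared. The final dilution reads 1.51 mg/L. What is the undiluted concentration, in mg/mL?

68.0 mg/mL

Overall dilution factor = 15 × 1001 × 3 = 4.50 × 10⁴.
Original = 1.51 mg/L × 4.50 × 10⁴ = 6.80 × 10⁴ mg/L = 68.0 mg/mL.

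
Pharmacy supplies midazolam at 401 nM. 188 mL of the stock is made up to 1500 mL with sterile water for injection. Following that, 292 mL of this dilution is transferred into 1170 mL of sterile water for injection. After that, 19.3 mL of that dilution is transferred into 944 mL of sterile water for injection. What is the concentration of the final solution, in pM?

Overall dilution factor = 7.979 × 5.007 × 49.91 = 1994.
401 nM / 1994 = 0.201 nM = 201 pM.

201 pM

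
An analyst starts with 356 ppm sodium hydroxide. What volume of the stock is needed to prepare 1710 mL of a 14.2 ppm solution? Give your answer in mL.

V₁ = C₂V₂/C₁ = 14.2 × 1710 / 356 = 68.2 mL.

68.2 mL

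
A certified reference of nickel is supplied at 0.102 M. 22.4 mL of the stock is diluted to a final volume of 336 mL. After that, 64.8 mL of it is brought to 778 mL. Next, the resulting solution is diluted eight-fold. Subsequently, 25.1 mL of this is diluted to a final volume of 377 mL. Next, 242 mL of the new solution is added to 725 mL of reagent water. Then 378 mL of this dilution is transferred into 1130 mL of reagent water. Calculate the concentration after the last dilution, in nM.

296 nM

Overall dilution factor = 15 × 12.01 × 8 × 15.02 × 3.996 × 3.989 = 3.45 × 10⁵.
0.102 M / 3.45 × 10⁵ = 2.96 × 10⁻⁷ M = 296 nM.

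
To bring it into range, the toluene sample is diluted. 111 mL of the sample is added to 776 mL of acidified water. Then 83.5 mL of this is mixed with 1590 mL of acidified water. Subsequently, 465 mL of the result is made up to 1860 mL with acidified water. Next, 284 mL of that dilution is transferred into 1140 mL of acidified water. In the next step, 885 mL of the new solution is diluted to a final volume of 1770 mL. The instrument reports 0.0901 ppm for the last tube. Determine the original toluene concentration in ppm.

Overall dilution factor = 7.991 × 20.04 × 4 × 5.014 × 2 = 6424.
Original = 0.0901 ppm × 6424 = 579 ppm.

579 ppm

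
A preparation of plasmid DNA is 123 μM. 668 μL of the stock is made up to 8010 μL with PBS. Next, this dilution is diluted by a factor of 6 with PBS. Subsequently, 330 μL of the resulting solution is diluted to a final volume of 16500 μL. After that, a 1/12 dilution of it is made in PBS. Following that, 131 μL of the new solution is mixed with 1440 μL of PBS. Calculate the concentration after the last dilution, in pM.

238 pM

Overall dilution factor = 11.99 × 6 × 50 × 12 × 11.99 = 5.18 × 10⁵.
123 μM / 5.18 × 10⁵ = 2.38 × 10⁻⁴ μM = 238 pM.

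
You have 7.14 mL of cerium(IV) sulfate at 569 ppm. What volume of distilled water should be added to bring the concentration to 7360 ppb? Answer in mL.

7360 ppb = 7.36 ppm.
V₂ = C₁V₁/C₂ = 569 × 7.14 / 7.36 = 552 mL.
Diluent to add = V₂ − V₁ = 552 − 7.14 = 545 mL.

545 mL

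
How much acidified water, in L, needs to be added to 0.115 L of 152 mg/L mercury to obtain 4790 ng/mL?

4790 ng/mL = 4.79 mg/L.
V₂ = C₁V₁/C₂ = 152 × 0.115 / 4.79 = 3.65 L.
Diluent to add = V₂ − V₁ = 3.65 − 0.115 = 3.53 L.

3.53 L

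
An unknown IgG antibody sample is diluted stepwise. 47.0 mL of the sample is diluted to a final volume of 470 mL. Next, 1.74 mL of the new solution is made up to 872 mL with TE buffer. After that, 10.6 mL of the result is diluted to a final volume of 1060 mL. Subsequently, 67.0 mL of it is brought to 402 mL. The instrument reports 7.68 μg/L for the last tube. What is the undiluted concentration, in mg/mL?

Overall dilution factor = 10 × 501.1 × 100 × 6 = 3.01 × 10⁶.
Original = 7.68 μg/L × 3.01 × 10⁶ = 2.31 × 10⁷ μg/L = 23.1 mg/mL.

23.1 mg/mL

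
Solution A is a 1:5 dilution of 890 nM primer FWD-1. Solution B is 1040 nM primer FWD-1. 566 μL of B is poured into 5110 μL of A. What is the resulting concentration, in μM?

0.264 μM

C_A = 890 nM / 5 = 178 nM.
C_mix = (C_A·V_A + C_B·V_B)/(V_A + V_B) = (178×5110 + 1040×566) / 5676 = 264 nM = 0.264 μM.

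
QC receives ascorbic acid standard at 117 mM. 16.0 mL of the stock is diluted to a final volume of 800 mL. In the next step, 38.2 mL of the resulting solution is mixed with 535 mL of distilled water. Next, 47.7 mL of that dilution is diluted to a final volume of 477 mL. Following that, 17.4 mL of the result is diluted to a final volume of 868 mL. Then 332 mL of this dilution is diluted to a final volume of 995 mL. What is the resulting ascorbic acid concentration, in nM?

Overall dilution factor = 50 × 15.01 × 10 × 49.89 × 2.997 = 1.12 × 10⁶.
117 mM / 1.12 × 10⁶ = 1.04 × 10⁻⁴ mM = 104 nM.

104 nM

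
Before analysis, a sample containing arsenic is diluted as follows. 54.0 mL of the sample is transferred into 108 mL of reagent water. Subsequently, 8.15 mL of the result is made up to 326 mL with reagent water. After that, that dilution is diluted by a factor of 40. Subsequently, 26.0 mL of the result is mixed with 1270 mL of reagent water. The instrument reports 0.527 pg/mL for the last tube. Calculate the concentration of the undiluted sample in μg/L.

Overall dilution factor = 3 × 40 × 40 × 49.85 = 2.39 × 10⁵.
Original = 0.527 pg/mL × 2.39 × 10⁵ = 1.26 × 10⁵ pg/mL = 126 μg/L.

126 μg/L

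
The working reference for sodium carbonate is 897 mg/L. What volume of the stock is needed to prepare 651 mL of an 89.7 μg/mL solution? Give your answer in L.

89.7 μg/mL = 89.7 mg/L.
V₁ = C₂V₂/C₁ = 89.7 × 651 / 897 = 65.1 mL = 0.0651 L.

0.0651 L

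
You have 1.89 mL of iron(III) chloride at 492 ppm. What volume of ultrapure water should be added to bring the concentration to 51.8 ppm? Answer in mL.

16.1 mL

V₂ = C₁V₁/C₂ = 492 × 1.89 / 51.8 = 18.0 mL.
Diluent to add = V₂ − V₁ = 18.0 − 1.89 = 16.1 mL.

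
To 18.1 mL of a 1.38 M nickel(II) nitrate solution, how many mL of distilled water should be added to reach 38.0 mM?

639 mL

38.0 mM = 0.0380 M.
V₂ = C₁V₁/C₂ = 1.38 × 18.1 / 0.0380 = 657 mL.
Diluent to add = V₂ − V₁ = 657 − 18.1 = 639 mL.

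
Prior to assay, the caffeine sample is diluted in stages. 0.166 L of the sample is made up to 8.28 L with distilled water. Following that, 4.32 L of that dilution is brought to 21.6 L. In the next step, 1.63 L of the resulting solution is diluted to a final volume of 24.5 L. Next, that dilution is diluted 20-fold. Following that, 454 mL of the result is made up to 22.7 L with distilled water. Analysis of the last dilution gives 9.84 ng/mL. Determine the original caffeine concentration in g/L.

36.9 g/L

Overall dilution factor = 49.88 × 5 × 15.03 × 20 × 50 = 3.75 × 10⁶.
Original = 9.84 ng/mL × 3.75 × 10⁶ = 3.69 × 10⁷ ng/mL = 36.9 g/L.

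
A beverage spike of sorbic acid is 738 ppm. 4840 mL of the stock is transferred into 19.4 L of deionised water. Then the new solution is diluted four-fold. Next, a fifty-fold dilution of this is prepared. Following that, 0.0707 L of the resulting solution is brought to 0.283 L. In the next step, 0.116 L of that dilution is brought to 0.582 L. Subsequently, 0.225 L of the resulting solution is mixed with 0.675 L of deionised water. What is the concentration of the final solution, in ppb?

9.17 ppb

Overall dilution factor = 5.008 × 4 × 50 × 4.003 × 5.017 × 4 = 8.05 × 10⁴.
738 ppm / 8.05 × 10⁴ = 9.17 × 10⁻³ ppm = 9.17 ppb.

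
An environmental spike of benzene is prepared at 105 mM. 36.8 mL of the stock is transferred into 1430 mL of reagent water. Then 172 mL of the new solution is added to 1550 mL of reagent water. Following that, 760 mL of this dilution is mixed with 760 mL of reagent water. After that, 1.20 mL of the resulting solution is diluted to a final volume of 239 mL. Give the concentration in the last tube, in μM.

0.661 μM

Overall dilution factor = 39.86 × 10.01 × 2 × 199.2 = 1.59 × 10⁵.
105 mM / 1.59 × 10⁵ = 6.61 × 10⁻⁴ mM = 0.661 μM.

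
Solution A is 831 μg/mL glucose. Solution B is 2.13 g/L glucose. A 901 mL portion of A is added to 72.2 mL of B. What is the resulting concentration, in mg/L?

927 mg/L

C_B = 2.13 g/L = 2130 μg/mL.
C_mix = (C_A·V_A + C_B·V_B)/(V_A + V_B) = (831×901 + 2130×72.2) / 973.2 = 927 μg/mL = 927 mg/L.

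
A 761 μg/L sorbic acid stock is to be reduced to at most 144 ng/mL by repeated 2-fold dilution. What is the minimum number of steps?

3

Need 2ⁿ ≥ 5.28, so n ≥ log(5.28)/log(2) = 2.40.
Minimum whole steps: n = 3.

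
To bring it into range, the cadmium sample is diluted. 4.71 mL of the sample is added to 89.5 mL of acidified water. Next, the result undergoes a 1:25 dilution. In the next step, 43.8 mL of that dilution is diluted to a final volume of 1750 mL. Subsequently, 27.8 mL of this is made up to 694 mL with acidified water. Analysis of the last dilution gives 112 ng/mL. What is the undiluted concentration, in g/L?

55.9 g/L

Overall dilution factor = 20.00 × 25 × 39.95 × 24.96 = 4.99 × 10⁵.
Original = 112 ng/mL × 4.99 × 10⁵ = 5.59 × 10⁷ ng/mL = 55.9 g/L.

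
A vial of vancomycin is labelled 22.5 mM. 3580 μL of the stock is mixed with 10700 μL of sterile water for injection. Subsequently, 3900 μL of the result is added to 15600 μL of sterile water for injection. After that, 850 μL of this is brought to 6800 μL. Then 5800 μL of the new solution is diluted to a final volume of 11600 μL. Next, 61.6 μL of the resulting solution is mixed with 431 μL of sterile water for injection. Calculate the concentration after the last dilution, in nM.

8820 nM

Overall dilution factor = 3.989 × 5 × 8 × 2 × 7.997 = 2552.
22.5 mM / 2552 = 8.82 × 10⁻³ mM = 8820 nM.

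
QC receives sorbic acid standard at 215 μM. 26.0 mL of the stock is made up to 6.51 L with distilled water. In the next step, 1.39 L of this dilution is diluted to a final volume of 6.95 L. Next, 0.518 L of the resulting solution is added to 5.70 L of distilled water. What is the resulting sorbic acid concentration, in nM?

14.3 nM

Overall dilution factor = 250.4 × 5 × 12.00 = 1.50 × 10⁴.
215 μM / 1.50 × 10⁴ = 0.0143 μM = 14.3 nM.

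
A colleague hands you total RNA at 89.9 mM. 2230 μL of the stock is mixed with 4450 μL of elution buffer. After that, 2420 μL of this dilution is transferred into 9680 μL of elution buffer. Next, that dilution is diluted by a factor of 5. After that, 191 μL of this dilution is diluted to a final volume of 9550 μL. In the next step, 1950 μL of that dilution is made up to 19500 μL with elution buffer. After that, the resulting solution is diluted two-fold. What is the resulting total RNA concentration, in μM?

Overall dilution factor = 2.996 × 5 × 5 × 50 × 10 × 2 = 7.49 × 10⁴.
89.9 mM / 7.49 × 10⁴ = 1.20 × 10⁻³ mM = 1.20 μM.

1.20 μM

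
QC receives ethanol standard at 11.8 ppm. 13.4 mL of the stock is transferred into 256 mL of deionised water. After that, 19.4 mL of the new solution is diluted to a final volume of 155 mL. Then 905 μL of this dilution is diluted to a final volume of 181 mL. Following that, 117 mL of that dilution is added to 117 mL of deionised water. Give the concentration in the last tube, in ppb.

0.184 ppb

Overall dilution factor = 20.10 × 7.990 × 200 × 2 = 6.43 × 10⁴.
11.8 ppm / 6.43 × 10⁴ = 1.84 × 10⁻⁴ ppm = 0.184 ppb.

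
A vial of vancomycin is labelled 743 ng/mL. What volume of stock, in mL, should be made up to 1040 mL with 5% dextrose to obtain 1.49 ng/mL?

V₁ = C₂V₂/C₁ = 1.49 × 1040 / 743 = 2.09 mL.

2.09 mL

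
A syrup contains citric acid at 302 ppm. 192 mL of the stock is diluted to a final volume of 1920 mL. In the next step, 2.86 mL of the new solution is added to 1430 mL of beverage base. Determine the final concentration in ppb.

60.3 ppb

Overall dilution factor = 10 × 501 = 5010.
302 ppm / 5010 = 0.0603 ppm = 60.3 ppb.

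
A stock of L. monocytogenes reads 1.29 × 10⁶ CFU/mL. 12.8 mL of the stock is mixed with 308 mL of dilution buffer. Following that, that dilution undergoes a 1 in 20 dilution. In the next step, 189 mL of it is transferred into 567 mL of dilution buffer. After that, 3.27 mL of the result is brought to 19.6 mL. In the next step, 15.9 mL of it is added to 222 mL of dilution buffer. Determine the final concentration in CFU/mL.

Overall dilution factor = 25.06 × 20 × 4 × 5.994 × 14.96 = 1.80 × 10⁵.
1.29 × 10⁶ CFU/mL / 1.80 × 10⁵ = 7.17 CFU/mL.

7.17 CFU/mL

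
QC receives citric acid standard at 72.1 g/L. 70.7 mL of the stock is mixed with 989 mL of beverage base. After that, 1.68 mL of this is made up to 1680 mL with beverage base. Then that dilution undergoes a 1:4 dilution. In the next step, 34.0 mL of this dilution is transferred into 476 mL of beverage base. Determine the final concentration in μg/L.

80.2 μg/L

Overall dilution factor = 14.99 × 1000 × 4 × 15 = 8.99 × 10⁵.
72.1 g/L / 8.99 × 10⁵ = 8.02 × 10⁻⁵ g/L = 80.2 μg/L.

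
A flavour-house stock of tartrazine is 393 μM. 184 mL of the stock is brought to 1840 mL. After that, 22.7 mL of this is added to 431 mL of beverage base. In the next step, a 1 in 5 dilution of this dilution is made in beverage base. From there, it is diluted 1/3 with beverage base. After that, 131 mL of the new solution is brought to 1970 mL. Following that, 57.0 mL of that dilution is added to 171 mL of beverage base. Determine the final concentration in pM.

2180 pM

Overall dilution factor = 10 × 19.99 × 5 × 3 × 15.04 × 4 = 1.80 × 10⁵.
393 μM / 1.80 × 10⁵ = 2.18 × 10⁻³ μM = 2180 pM.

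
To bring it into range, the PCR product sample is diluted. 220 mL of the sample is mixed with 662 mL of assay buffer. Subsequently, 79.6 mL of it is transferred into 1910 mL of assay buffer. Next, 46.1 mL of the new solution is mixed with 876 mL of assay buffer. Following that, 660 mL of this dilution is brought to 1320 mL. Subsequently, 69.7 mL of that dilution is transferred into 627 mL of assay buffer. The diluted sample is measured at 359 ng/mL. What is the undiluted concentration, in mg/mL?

14.4 mg/mL

Overall dilution factor = 4.009 × 24.99 × 20.00 × 2 × 9.996 = 4.01 × 10⁴.
Original = 359 ng/mL × 4.01 × 10⁴ = 1.44 × 10⁷ ng/mL = 14.4 mg/mL.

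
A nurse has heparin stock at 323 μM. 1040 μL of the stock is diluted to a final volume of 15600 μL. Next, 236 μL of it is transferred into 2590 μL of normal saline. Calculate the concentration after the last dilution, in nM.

1800 nM

Overall dilution factor = 15 × 11.97 = 180.
323 μM / 180 = 1.80 μM = 1800 nM.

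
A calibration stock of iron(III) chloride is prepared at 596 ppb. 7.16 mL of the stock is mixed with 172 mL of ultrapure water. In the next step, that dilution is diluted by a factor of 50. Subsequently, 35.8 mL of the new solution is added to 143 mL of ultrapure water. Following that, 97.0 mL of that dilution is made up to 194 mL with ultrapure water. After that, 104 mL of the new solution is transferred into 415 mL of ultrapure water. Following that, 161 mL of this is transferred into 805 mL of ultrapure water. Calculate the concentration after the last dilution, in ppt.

Overall dilution factor = 25.02 × 50 × 4.994 × 2 × 4.990 × 6 = 3.74 × 10⁵.
596 ppb / 3.74 × 10⁵ = 1.59 × 10⁻³ ppb = 1.59 ppt.

1.59 ppt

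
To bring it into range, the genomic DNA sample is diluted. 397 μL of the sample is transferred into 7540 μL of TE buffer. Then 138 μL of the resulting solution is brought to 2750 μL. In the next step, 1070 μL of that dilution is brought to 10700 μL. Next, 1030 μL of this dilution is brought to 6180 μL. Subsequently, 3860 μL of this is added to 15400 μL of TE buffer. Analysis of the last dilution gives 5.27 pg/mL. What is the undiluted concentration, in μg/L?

629 μg/L

Overall dilution factor = 19.99 × 19.93 × 10 × 6 × 4.990 = 1.19 × 10⁵.
Original = 5.27 pg/mL × 1.19 × 10⁵ = 6.29 × 10⁵ pg/mL = 629 μg/L.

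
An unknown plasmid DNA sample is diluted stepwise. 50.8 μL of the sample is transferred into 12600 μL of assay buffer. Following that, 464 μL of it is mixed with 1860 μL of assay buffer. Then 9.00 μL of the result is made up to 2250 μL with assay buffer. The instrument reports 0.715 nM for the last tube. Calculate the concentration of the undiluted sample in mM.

Overall dilution factor = 249.0 × 5.009 × 250 = 3.12 × 10⁵.
Original = 0.715 nM × 3.12 × 10⁵ = 2.23 × 10⁵ nM = 0.223 mM.

0.223 mM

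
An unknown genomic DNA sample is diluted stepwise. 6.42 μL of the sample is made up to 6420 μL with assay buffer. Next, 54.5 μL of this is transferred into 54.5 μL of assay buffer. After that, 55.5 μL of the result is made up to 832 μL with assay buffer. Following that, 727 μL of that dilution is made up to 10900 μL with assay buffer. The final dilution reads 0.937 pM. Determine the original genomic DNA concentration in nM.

Overall dilution factor = 1000 × 2 × 14.99 × 14.99 = 4.50 × 10⁵.
Original = 0.937 pM × 4.50 × 10⁵ = 4.21 × 10⁵ pM = 421 nM.

421 nM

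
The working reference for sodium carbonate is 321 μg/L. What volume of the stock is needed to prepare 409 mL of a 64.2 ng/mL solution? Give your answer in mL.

64.2 ng/mL = 64.2 μg/L.
V₁ = C₂V₂/C₁ = 64.2 × 409 / 321 = 81.8 mL.

81.8 mL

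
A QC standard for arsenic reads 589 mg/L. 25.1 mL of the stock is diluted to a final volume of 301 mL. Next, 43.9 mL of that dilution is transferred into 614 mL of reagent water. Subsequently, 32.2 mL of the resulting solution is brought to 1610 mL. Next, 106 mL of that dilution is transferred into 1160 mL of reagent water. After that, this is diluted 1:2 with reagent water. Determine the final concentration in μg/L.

Overall dilution factor = 11.99 × 14.99 × 50 × 11.94 × 2 = 2.15 × 10⁵.
589 mg/L / 2.15 × 10⁵ = 2.74 × 10⁻³ mg/L = 2.74 μg/L.

2.74 μg/L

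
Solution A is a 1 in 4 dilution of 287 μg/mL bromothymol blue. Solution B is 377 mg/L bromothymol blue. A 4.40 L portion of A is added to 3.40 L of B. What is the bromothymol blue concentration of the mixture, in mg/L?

205 mg/L

C_A = 287 μg/mL / 4 = 71.8 μg/mL.
C_B = 377 mg/L = 377 μg/mL.
C_mix = (C_A·V_A + C_B·V_B)/(V_A + V_B) = (71.8×4.40 + 377×3.40) / 7.800 = 205 μg/mL = 205 mg/L.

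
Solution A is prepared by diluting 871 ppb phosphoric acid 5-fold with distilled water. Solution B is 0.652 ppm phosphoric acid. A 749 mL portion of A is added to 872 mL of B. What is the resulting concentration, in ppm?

C_A = 871 ppb / 5 = 174 ppb.
C_B = 0.652 ppm = 652 ppb.
C_mix = (C_A·V_A + C_B·V_B)/(V_A + V_B) = (174×749 + 652×872) / 1621 = 431 ppb = 0.431 ppm.

0.431 ppm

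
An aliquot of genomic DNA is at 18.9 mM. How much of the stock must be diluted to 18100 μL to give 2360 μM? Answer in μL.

2360 μM = 2.36 mM.
V₁ = C₂V₂/C₁ = 2.36 × 18100 / 18.9 = 2260 μL.

2260 μL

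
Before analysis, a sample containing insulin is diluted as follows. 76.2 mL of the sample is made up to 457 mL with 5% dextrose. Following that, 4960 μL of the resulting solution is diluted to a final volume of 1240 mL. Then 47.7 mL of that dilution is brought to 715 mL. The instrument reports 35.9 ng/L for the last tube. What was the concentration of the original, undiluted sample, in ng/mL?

807 ng/mL

Overall dilution factor = 5.997 × 250 × 14.99 = 2.25 × 10⁴.
Original = 35.9 ng/L × 2.25 × 10⁴ = 8.07 × 10⁵ ng/L = 807 ng/mL.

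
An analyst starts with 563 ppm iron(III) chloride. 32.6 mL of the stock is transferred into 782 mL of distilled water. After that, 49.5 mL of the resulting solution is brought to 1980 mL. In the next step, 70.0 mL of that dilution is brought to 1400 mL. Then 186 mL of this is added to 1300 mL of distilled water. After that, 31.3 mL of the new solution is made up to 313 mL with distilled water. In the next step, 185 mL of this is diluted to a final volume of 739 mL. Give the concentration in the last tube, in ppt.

88.2 ppt

Overall dilution factor = 24.99 × 40 × 20 × 7.989 × 10 × 3.995 = 6.38 × 10⁶.
563 ppm / 6.38 × 10⁶ = 8.82 × 10⁻⁵ ppm = 88.2 ppt.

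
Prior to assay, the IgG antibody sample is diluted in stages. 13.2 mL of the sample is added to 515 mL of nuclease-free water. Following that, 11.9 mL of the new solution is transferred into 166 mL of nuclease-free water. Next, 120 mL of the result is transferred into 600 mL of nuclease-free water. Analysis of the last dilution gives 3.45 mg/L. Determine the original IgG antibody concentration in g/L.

Overall dilution factor = 40.02 × 14.95 × 6 = 3589.
Original = 3.45 mg/L × 3589 = 1.24 × 10⁴ mg/L = 12.4 g/L.

12.4 g/L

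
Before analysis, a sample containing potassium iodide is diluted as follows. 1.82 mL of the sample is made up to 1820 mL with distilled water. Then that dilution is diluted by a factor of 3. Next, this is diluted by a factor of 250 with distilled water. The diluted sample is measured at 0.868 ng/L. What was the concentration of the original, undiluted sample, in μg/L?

651 μg/L

Overall dilution factor = 1000 × 3 × 250 = 7.50 × 10⁵.
Original = 0.868 ng/L × 7.50 × 10⁵ = 6.51 × 10⁵ ng/L = 651 μg/L.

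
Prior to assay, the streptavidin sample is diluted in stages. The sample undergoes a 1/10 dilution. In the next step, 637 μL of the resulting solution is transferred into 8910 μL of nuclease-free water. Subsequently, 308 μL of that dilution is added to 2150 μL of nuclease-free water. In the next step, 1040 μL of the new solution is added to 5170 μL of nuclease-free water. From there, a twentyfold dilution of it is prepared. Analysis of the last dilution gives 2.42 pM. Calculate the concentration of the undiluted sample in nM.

346 nM

Overall dilution factor = 10 × 14.99 × 7.981 × 5.971 × 20 = 1.43 × 10⁵.
Original = 2.42 pM × 1.43 × 10⁵ = 3.46 × 10⁵ pM = 346 nM.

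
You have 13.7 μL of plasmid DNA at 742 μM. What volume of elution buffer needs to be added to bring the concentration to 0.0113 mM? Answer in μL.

0.0113 mM = 11.3 μM.
V₂ = C₁V₁/C₂ = 742 × 13.7 / 11.3 = 900 μL.
Diluent to add = V₂ − V₁ = 900 − 13.7 = 886 μL.

886 μL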